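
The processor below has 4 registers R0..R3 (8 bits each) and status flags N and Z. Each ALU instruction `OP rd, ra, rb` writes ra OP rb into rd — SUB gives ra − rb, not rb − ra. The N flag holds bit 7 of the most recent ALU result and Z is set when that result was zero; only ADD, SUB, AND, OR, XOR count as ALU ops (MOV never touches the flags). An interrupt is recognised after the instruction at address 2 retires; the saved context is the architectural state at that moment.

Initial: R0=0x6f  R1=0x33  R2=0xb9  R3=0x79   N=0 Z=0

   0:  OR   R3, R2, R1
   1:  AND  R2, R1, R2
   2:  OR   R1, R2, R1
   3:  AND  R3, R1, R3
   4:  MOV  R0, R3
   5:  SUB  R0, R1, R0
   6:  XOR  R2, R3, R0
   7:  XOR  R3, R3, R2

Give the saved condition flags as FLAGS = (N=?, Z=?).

FLAGS = (N=0, Z=0)

after  0: R0=0x6f R1=0x33 R2=0xb9 R3=0xbb  N=1 Z=0
after  1: R0=0x6f R1=0x33 R2=0x31 R3=0xbb  N=0 Z=0
after  2: R0=0x6f R1=0x33 R2=0x31 R3=0xbb  N=0 Z=0
-- IRQ taken; context saved, return-PC = 3 --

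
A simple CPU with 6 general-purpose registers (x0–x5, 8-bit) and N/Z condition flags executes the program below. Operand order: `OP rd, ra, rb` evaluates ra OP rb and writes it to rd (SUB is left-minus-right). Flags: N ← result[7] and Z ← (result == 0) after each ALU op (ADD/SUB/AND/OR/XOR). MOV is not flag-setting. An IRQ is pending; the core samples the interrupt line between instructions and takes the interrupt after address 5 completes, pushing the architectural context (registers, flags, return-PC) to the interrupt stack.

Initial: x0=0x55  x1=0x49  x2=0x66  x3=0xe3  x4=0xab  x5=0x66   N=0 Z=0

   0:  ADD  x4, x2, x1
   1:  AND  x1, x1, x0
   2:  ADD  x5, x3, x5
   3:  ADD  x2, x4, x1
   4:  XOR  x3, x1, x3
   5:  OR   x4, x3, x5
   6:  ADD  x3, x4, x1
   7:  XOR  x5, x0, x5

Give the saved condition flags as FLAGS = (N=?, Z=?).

FLAGS = (N=1, Z=0)

after  0: x0=0x55 x1=0x49 x2=0x66 x3=0xe3 x4=0xaf x5=0x66  N=1 Z=0
after  1: x0=0x55 x1=0x41 x2=0x66 x3=0xe3 x4=0xaf x5=0x66  N=0 Z=0
after  2: x0=0x55 x1=0x41 x2=0x66 x3=0xe3 x4=0xaf x5=0x49  N=0 Z=0
after  3: x0=0x55 x1=0x41 x2=0xf0 x3=0xe3 x4=0xaf x5=0x49  N=1 Z=0
after  4: x0=0x55 x1=0x41 x2=0xf0 x3=0xa2 x4=0xaf x5=0x49  N=1 Z=0
after  5: x0=0x55 x1=0x41 x2=0xf0 x3=0xa2 x4=0xeb x5=0x49  N=1 Z=0
-- IRQ taken; context saved, return-PC = 6 --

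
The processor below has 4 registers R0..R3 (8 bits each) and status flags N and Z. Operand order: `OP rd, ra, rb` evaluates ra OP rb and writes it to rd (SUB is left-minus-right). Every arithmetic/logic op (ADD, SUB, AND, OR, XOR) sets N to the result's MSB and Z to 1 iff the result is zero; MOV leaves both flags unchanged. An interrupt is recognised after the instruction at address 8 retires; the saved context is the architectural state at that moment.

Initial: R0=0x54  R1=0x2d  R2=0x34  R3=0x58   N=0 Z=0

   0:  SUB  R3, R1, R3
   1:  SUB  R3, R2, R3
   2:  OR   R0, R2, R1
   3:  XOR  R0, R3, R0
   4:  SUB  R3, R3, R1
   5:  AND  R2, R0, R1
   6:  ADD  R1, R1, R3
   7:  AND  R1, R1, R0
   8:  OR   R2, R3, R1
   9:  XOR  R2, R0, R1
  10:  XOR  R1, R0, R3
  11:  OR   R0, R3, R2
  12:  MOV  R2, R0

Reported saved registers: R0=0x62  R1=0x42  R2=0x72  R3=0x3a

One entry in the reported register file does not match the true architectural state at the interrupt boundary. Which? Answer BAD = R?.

BAD = R3

after  0: R0=0x54 R1=0x2d R2=0x34 R3=0xd5  N=1 Z=0
after  1: R0=0x54 R1=0x2d R2=0x34 R3=0x5f  N=0 Z=0
after  2: R0=0x3d R1=0x2d R2=0x34 R3=0x5f  N=0 Z=0
after  3: R0=0x62 R1=0x2d R2=0x34 R3=0x5f  N=0 Z=0
after  4: R0=0x62 R1=0x2d R2=0x34 R3=0x32  N=0 Z=0
after  5: R0=0x62 R1=0x2d R2=0x20 R3=0x32  N=0 Z=0
after  6: R0=0x62 R1=0x5f R2=0x20 R3=0x32  N=0 Z=0
after  7: R0=0x62 R1=0x42 R2=0x20 R3=0x32  N=0 Z=0
after  8: R0=0x62 R1=0x42 R2=0x72 R3=0x32  N=0 Z=0
-- IRQ taken; context saved, return-PC = 9 --
mismatch: R3: reported 0x3a vs actual 0x32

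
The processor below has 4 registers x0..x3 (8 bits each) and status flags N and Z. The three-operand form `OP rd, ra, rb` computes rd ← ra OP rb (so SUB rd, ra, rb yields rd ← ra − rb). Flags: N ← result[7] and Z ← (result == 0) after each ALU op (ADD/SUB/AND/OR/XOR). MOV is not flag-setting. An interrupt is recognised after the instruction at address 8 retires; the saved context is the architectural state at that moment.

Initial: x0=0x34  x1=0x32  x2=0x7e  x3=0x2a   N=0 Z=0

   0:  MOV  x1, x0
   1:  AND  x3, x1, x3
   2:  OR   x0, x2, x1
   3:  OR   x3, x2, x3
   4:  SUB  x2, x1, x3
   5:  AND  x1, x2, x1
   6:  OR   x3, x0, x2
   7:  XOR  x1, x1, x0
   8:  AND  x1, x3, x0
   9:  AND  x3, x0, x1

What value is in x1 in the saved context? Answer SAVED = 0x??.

SAVED = 0x7e

after  0: x0=0x34 x1=0x34 x2=0x7e x3=0x2a  N=0 Z=0
after  1: x0=0x34 x1=0x34 x2=0x7e x3=0x20  N=0 Z=0
after  2: x0=0x7e x1=0x34 x2=0x7e x3=0x20  N=0 Z=0
after  3: x0=0x7e x1=0x34 x2=0x7e x3=0x7e  N=0 Z=0
after  4: x0=0x7e x1=0x34 x2=0xb6 x3=0x7e  N=1 Z=0
after  5: x0=0x7e x1=0x34 x2=0xb6 x3=0x7e  N=0 Z=0
after  6: x0=0x7e x1=0x34 x2=0xb6 x3=0xfe  N=1 Z=0
after  7: x0=0x7e x1=0x4a x2=0xb6 x3=0xfe  N=0 Z=0
after  8: x0=0x7e x1=0x7e x2=0xb6 x3=0xfe  N=0 Z=0
-- IRQ taken; context saved, return-PC = 9 --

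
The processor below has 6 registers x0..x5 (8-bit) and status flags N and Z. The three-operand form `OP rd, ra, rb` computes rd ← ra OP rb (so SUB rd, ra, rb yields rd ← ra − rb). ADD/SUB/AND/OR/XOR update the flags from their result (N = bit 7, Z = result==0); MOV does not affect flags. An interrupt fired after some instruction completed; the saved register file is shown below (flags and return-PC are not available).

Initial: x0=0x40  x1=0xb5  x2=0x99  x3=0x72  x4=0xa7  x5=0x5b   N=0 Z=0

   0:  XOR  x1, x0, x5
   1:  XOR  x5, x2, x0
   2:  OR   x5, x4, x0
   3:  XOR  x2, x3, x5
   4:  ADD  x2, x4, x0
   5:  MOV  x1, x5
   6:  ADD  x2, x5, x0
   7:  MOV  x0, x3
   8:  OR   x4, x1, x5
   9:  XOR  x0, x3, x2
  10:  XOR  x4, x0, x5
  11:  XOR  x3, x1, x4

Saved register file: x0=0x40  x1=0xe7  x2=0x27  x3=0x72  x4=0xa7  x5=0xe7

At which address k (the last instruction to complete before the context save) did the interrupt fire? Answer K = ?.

K = 6

after  0: x0=0x40 x1=0x1b x2=0x99 x3=0x72 x4=0xa7 x5=0x5b  N=0 Z=0
after  1: x0=0x40 x1=0x1b x2=0x99 x3=0x72 x4=0xa7 x5=0xd9  N=1 Z=0
after  2: x0=0x40 x1=0x1b x2=0x99 x3=0x72 x4=0xa7 x5=0xe7  N=1 Z=0
after  3: x0=0x40 x1=0x1b x2=0x95 x3=0x72 x4=0xa7 x5=0xe7  N=1 Z=0
after  4: x0=0x40 x1=0x1b x2=0xe7 x3=0x72 x4=0xa7 x5=0xe7  N=1 Z=0
after  5: x0=0x40 x1=0xe7 x2=0xe7 x3=0x72 x4=0xa7 x5=0xe7  N=1 Z=0
after  6: x0=0x40 x1=0xe7 x2=0x27 x3=0x72 x4=0xa7 x5=0xe7  N=0 Z=0
-- IRQ taken; context saved, return-PC = 7 --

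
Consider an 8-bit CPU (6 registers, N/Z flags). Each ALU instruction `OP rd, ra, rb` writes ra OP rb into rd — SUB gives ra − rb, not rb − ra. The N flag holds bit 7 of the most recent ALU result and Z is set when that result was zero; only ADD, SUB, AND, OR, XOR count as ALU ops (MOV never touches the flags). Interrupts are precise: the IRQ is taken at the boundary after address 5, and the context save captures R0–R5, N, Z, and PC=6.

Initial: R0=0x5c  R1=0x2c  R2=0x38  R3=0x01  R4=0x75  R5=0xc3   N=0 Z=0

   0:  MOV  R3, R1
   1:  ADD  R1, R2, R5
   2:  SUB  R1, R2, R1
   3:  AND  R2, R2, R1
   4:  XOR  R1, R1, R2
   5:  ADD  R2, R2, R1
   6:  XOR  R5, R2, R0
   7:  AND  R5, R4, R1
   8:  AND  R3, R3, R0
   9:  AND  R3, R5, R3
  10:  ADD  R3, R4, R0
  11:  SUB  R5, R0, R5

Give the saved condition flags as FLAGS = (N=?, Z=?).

after  0: R0=0x5c R1=0x2c R2=0x38 R3=0x2c R4=0x75 R5=0xc3  N=0 Z=0
after  1: R0=0x5c R1=0xfb R2=0x38 R3=0x2c R4=0x75 R5=0xc3  N=1 Z=0
after  2: R0=0x5c R1=0x3d R2=0x38 R3=0x2c R4=0x75 R5=0xc3  N=0 Z=0
after  3: R0=0x5c R1=0x3d R2=0x38 R3=0x2c R4=0x75 R5=0xc3  N=0 Z=0
after  4: R0=0x5c R1=0x05 R2=0x38 R3=0x2c R4=0x75 R5=0xc3  N=0 Z=0
after  5: R0=0x5c R1=0x05 R2=0x3d R3=0x2c R4=0x75 R5=0xc3  N=0 Z=0
-- IRQ taken; context saved, return-PC = 6 --

FLAGS = (N=0, Z=0)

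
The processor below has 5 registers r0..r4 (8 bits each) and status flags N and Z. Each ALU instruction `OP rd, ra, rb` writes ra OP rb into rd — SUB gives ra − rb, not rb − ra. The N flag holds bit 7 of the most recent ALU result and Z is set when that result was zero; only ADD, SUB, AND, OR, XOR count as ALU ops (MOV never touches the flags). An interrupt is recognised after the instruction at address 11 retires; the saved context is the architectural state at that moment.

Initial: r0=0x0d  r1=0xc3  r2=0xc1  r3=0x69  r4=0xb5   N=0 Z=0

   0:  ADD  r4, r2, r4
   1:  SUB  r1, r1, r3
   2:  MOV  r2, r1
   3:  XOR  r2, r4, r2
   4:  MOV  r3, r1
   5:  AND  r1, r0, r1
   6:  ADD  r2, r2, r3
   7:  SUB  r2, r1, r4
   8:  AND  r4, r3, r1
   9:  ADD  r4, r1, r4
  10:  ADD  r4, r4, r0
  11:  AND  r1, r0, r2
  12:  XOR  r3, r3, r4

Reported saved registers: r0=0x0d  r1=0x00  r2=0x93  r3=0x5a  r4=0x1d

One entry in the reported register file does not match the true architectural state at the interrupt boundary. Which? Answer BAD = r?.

BAD = r2

after  0: r0=0x0d r1=0xc3 r2=0xc1 r3=0x69 r4=0x76  N=0 Z=0
after  1: r0=0x0d r1=0x5a r2=0xc1 r3=0x69 r4=0x76  N=0 Z=0
after  2: r0=0x0d r1=0x5a r2=0x5a r3=0x69 r4=0x76  N=0 Z=0
after  3: r0=0x0d r1=0x5a r2=0x2c r3=0x69 r4=0x76  N=0 Z=0
after  4: r0=0x0d r1=0x5a r2=0x2c r3=0x5a r4=0x76  N=0 Z=0
after  5: r0=0x0d r1=0x08 r2=0x2c r3=0x5a r4=0x76  N=0 Z=0
after  6: r0=0x0d r1=0x08 r2=0x86 r3=0x5a r4=0x76  N=1 Z=0
after  7: r0=0x0d r1=0x08 r2=0x92 r3=0x5a r4=0x76  N=1 Z=0
after  8: r0=0x0d r1=0x08 r2=0x92 r3=0x5a r4=0x08  N=0 Z=0
after  9: r0=0x0d r1=0x08 r2=0x92 r3=0x5a r4=0x10  N=0 Z=0
after 10: r0=0x0d r1=0x08 r2=0x92 r3=0x5a r4=0x1d  N=0 Z=0
after 11: r0=0x0d r1=0x00 r2=0x92 r3=0x5a r4=0x1d  N=0 Z=1
-- IRQ taken; context saved, return-PC = 12 --
mismatch: r2: reported 0x93 vs actual 0x92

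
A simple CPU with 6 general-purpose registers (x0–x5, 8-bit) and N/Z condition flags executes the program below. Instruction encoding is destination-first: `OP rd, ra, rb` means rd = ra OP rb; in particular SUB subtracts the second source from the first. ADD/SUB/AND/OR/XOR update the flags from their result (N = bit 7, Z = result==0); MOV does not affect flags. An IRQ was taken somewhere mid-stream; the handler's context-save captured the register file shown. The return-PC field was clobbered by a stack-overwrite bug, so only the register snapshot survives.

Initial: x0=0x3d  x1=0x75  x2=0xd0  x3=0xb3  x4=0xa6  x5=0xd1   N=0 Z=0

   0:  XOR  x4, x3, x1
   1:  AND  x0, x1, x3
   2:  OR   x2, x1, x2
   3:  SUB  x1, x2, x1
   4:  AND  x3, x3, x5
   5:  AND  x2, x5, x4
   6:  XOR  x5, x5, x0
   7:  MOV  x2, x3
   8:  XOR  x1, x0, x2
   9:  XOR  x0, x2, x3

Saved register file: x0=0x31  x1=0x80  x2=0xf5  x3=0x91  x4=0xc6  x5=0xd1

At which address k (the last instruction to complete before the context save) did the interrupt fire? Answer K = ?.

K = 4

after  0: x0=0x3d x1=0x75 x2=0xd0 x3=0xb3 x4=0xc6 x5=0xd1  N=1 Z=0
after  1: x0=0x31 x1=0x75 x2=0xd0 x3=0xb3 x4=0xc6 x5=0xd1  N=0 Z=0
after  2: x0=0x31 x1=0x75 x2=0xf5 x3=0xb3 x4=0xc6 x5=0xd1  N=1 Z=0
after  3: x0=0x31 x1=0x80 x2=0xf5 x3=0xb3 x4=0xc6 x5=0xd1  N=1 Z=0
after  4: x0=0x31 x1=0x80 x2=0xf5 x3=0x91 x4=0xc6 x5=0xd1  N=1 Z=0
-- IRQ taken; context saved, return-PC = 5 --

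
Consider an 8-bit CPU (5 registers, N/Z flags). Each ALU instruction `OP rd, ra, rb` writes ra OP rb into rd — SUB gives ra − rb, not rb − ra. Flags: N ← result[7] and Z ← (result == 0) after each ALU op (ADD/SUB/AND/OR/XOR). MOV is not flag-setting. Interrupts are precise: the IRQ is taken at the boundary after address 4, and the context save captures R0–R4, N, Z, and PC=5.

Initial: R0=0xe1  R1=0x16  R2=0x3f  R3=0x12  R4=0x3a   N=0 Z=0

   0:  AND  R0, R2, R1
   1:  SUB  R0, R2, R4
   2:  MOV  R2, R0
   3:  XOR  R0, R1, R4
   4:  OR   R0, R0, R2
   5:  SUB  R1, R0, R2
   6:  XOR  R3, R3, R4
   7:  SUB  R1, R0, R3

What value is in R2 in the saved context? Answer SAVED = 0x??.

after  0: R0=0x16 R1=0x16 R2=0x3f R3=0x12 R4=0x3a  N=0 Z=0
after  1: R0=0x05 R1=0x16 R2=0x3f R3=0x12 R4=0x3a  N=0 Z=0
after  2: R0=0x05 R1=0x16 R2=0x05 R3=0x12 R4=0x3a  N=0 Z=0
after  3: R0=0x2c R1=0x16 R2=0x05 R3=0x12 R4=0x3a  N=0 Z=0
after  4: R0=0x2d R1=0x16 R2=0x05 R3=0x12 R4=0x3a  N=0 Z=0
-- IRQ taken; context saved, return-PC = 5 --

SAVED = 0x05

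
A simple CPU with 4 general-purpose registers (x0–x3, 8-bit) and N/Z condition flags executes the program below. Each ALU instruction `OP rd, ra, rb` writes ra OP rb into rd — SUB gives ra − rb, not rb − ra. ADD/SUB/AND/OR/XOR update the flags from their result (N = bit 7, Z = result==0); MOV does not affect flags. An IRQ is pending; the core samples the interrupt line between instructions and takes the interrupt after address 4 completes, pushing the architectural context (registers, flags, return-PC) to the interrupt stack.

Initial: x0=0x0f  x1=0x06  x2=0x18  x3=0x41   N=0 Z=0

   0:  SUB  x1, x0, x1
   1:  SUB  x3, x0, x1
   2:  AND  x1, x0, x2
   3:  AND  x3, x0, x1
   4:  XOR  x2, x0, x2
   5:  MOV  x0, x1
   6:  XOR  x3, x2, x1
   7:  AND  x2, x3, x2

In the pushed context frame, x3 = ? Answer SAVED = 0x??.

SAVED = 0x08

after  0: x0=0x0f x1=0x09 x2=0x18 x3=0x41  N=0 Z=0
after  1: x0=0x0f x1=0x09 x2=0x18 x3=0x06  N=0 Z=0
after  2: x0=0x0f x1=0x08 x2=0x18 x3=0x06  N=0 Z=0
after  3: x0=0x0f x1=0x08 x2=0x18 x3=0x08  N=0 Z=0
after  4: x0=0x0f x1=0x08 x2=0x17 x3=0x08  N=0 Z=0
-- IRQ taken; context saved, return-PC = 5 --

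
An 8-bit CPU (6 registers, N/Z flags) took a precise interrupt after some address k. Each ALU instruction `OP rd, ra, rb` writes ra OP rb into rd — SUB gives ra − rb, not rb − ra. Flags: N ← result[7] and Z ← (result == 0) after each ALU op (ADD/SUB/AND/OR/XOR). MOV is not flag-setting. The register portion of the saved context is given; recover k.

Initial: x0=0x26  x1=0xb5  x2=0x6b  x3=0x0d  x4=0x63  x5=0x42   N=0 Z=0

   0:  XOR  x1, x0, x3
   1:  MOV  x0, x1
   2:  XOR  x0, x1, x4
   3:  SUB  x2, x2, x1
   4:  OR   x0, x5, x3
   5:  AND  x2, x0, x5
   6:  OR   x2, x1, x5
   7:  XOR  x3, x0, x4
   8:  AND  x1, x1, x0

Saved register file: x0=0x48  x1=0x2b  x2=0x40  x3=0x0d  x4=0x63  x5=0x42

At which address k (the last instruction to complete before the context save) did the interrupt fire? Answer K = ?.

after  0: x0=0x26 x1=0x2b x2=0x6b x3=0x0d x4=0x63 x5=0x42  N=0 Z=0
after  1: x0=0x2b x1=0x2b x2=0x6b x3=0x0d x4=0x63 x5=0x42  N=0 Z=0
after  2: x0=0x48 x1=0x2b x2=0x6b x3=0x0d x4=0x63 x5=0x42  N=0 Z=0
after  3: x0=0x48 x1=0x2b x2=0x40 x3=0x0d x4=0x63 x5=0x42  N=0 Z=0
-- IRQ taken; context saved, return-PC = 4 --

K = 3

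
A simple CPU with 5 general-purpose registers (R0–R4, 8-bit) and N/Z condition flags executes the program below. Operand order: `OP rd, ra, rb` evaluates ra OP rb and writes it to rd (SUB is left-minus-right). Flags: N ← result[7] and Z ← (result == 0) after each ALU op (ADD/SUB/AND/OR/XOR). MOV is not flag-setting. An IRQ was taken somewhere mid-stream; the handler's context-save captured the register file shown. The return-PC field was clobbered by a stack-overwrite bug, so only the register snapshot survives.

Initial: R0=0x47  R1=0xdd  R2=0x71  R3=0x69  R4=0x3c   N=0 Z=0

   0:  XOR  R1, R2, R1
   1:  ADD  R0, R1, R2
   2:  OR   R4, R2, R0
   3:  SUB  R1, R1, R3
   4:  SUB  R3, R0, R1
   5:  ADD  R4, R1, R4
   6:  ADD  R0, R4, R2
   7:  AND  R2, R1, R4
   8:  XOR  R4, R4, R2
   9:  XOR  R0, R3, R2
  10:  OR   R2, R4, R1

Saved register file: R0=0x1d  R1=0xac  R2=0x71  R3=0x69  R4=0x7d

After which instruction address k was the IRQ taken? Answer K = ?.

K = 2

after  0: R0=0x47 R1=0xac R2=0x71 R3=0x69 R4=0x3c  N=1 Z=0
after  1: R0=0x1d R1=0xac R2=0x71 R3=0x69 R4=0x3c  N=0 Z=0
after  2: R0=0x1d R1=0xac R2=0x71 R3=0x69 R4=0x7d  N=0 Z=0
-- IRQ taken; context saved, return-PC = 3 --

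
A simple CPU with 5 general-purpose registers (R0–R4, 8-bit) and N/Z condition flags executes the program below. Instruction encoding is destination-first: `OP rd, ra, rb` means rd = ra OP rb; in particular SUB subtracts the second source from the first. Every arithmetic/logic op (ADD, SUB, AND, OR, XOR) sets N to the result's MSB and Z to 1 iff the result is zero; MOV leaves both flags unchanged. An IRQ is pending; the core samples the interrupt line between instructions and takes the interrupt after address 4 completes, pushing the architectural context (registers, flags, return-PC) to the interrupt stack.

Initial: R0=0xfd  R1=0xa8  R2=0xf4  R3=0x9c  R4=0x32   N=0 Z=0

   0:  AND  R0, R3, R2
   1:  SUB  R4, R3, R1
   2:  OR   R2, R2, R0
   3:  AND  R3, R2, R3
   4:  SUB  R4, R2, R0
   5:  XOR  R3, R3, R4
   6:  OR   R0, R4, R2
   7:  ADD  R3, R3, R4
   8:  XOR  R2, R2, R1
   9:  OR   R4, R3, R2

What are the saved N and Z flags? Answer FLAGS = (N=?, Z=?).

FLAGS = (N=0, Z=0)

after  0: R0=0x94 R1=0xa8 R2=0xf4 R3=0x9c R4=0x32  N=1 Z=0
after  1: R0=0x94 R1=0xa8 R2=0xf4 R3=0x9c R4=0xf4  N=1 Z=0
after  2: R0=0x94 R1=0xa8 R2=0xf4 R3=0x9c R4=0xf4  N=1 Z=0
after  3: R0=0x94 R1=0xa8 R2=0xf4 R3=0x94 R4=0xf4  N=1 Z=0
after  4: R0=0x94 R1=0xa8 R2=0xf4 R3=0x94 R4=0x60  N=0 Z=0
-- IRQ taken; context saved, return-PC = 5 --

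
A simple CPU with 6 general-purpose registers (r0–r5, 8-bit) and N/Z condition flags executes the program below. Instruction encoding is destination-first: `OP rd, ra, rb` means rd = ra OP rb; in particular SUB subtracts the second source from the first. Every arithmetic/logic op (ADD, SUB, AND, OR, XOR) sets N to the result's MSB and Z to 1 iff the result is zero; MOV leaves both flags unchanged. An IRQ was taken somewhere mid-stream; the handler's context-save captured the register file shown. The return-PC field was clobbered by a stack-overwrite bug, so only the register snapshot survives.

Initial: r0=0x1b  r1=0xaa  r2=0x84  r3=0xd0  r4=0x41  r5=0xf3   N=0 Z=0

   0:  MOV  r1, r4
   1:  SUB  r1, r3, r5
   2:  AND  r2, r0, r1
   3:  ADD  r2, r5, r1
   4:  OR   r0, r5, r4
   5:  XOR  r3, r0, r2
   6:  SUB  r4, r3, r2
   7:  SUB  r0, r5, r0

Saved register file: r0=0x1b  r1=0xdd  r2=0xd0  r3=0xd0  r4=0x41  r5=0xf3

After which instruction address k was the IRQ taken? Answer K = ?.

after  0: r0=0x1b r1=0x41 r2=0x84 r3=0xd0 r4=0x41 r5=0xf3  N=0 Z=0
after  1: r0=0x1b r1=0xdd r2=0x84 r3=0xd0 r4=0x41 r5=0xf3  N=1 Z=0
after  2: r0=0x1b r1=0xdd r2=0x19 r3=0xd0 r4=0x41 r5=0xf3  N=0 Z=0
after  3: r0=0x1b r1=0xdd r2=0xd0 r3=0xd0 r4=0x41 r5=0xf3  N=1 Z=0
-- IRQ taken; context saved, return-PC = 4 --

K = 3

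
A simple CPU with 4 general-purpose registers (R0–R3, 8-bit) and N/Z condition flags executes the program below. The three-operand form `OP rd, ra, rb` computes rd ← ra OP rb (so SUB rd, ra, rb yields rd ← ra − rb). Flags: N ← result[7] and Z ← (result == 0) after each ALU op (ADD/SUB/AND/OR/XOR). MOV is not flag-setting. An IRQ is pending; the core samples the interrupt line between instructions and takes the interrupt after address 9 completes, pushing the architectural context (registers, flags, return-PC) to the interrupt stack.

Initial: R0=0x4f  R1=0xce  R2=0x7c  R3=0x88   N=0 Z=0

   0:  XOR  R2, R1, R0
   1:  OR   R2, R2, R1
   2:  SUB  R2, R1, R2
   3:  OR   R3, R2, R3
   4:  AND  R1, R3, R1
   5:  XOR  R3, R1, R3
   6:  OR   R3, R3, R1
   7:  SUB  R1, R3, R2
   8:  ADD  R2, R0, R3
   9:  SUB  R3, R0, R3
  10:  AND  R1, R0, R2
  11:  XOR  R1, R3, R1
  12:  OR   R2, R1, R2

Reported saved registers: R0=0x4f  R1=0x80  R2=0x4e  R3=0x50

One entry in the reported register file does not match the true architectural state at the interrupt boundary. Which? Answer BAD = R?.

BAD = R1

after  0: R0=0x4f R1=0xce R2=0x81 R3=0x88  N=1 Z=0
after  1: R0=0x4f R1=0xce R2=0xcf R3=0x88  N=1 Z=0
after  2: R0=0x4f R1=0xce R2=0xff R3=0x88  N=1 Z=0
after  3: R0=0x4f R1=0xce R2=0xff R3=0xff  N=1 Z=0
after  4: R0=0x4f R1=0xce R2=0xff R3=0xff  N=1 Z=0
after  5: R0=0x4f R1=0xce R2=0xff R3=0x31  N=0 Z=0
after  6: R0=0x4f R1=0xce R2=0xff R3=0xff  N=1 Z=0
after  7: R0=0x4f R1=0x00 R2=0xff R3=0xff  N=0 Z=1
after  8: R0=0x4f R1=0x00 R2=0x4e R3=0xff  N=0 Z=0
after  9: R0=0x4f R1=0x00 R2=0x4e R3=0x50  N=0 Z=0
-- IRQ taken; context saved, return-PC = 10 --
mismatch: R1: reported 0x80 vs actual 0x00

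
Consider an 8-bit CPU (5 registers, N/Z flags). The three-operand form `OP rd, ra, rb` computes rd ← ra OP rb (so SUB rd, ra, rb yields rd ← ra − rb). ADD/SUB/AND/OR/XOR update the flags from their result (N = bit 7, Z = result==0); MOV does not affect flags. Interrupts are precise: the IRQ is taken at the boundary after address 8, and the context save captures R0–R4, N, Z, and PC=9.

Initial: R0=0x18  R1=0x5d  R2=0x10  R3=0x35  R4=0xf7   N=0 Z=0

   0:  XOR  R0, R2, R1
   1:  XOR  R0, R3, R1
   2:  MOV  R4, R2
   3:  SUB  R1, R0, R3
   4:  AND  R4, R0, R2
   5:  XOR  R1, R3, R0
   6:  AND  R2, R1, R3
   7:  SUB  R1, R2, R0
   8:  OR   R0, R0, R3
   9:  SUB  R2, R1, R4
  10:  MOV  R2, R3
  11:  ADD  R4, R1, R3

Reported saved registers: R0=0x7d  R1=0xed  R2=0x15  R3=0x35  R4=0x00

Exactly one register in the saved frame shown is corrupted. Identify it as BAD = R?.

BAD = R1

after  0: R0=0x4d R1=0x5d R2=0x10 R3=0x35 R4=0xf7  N=0 Z=0
after  1: R0=0x68 R1=0x5d R2=0x10 R3=0x35 R4=0xf7  N=0 Z=0
after  2: R0=0x68 R1=0x5d R2=0x10 R3=0x35 R4=0x10  N=0 Z=0
after  3: R0=0x68 R1=0x33 R2=0x10 R3=0x35 R4=0x10  N=0 Z=0
after  4: R0=0x68 R1=0x33 R2=0x10 R3=0x35 R4=0x00  N=0 Z=1
after  5: R0=0x68 R1=0x5d R2=0x10 R3=0x35 R4=0x00  N=0 Z=0
after  6: R0=0x68 R1=0x5d R2=0x15 R3=0x35 R4=0x00  N=0 Z=0
after  7: R0=0x68 R1=0xad R2=0x15 R3=0x35 R4=0x00  N=1 Z=0
after  8: R0=0x7d R1=0xad R2=0x15 R3=0x35 R4=0x00  N=0 Z=0
-- IRQ taken; context saved, return-PC = 9 --
mismatch: R1: reported 0xed vs actual 0xad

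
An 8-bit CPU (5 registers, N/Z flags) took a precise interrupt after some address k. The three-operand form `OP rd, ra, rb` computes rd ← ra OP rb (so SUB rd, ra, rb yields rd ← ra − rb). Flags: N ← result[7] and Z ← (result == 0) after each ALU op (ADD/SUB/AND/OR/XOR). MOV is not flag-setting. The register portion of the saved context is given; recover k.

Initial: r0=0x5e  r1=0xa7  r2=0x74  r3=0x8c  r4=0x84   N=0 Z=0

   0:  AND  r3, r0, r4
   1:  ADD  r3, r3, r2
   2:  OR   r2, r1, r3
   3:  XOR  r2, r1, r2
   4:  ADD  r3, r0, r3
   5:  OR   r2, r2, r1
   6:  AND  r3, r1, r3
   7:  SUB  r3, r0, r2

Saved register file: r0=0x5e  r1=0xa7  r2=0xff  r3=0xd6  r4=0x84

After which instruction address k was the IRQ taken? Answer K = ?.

after  0: r0=0x5e r1=0xa7 r2=0x74 r3=0x04 r4=0x84  N=0 Z=0
after  1: r0=0x5e r1=0xa7 r2=0x74 r3=0x78 r4=0x84  N=0 Z=0
after  2: r0=0x5e r1=0xa7 r2=0xff r3=0x78 r4=0x84  N=1 Z=0
after  3: r0=0x5e r1=0xa7 r2=0x58 r3=0x78 r4=0x84  N=0 Z=0
after  4: r0=0x5e r1=0xa7 r2=0x58 r3=0xd6 r4=0x84  N=1 Z=0
after  5: r0=0x5e r1=0xa7 r2=0xff r3=0xd6 r4=0x84  N=1 Z=0
-- IRQ taken; context saved, return-PC = 6 --

K = 5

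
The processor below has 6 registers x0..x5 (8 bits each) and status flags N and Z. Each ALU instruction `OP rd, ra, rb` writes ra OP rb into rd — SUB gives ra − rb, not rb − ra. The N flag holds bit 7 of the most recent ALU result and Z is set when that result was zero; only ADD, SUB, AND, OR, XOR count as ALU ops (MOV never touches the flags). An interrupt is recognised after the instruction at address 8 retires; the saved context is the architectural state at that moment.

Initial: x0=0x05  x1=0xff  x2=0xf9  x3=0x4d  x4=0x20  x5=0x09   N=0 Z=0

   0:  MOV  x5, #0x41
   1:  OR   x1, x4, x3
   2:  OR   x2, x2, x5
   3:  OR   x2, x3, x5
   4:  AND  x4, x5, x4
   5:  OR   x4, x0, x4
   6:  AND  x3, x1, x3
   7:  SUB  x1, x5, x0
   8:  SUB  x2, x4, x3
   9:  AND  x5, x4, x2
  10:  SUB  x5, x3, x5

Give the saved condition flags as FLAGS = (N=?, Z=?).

FLAGS = (N=1, Z=0)

after  0: x0=0x05 x1=0xff x2=0xf9 x3=0x4d x4=0x20 x5=0x41  N=0 Z=0
after  1: x0=0x05 x1=0x6d x2=0xf9 x3=0x4d x4=0x20 x5=0x41  N=0 Z=0
after  2: x0=0x05 x1=0x6d x2=0xf9 x3=0x4d x4=0x20 x5=0x41  N=1 Z=0
after  3: x0=0x05 x1=0x6d x2=0x4d x3=0x4d x4=0x20 x5=0x41  N=0 Z=0
after  4: x0=0x05 x1=0x6d x2=0x4d x3=0x4d x4=0x00 x5=0x41  N=0 Z=1
after  5: x0=0x05 x1=0x6d x2=0x4d x3=0x4d x4=0x05 x5=0x41  N=0 Z=0
after  6: x0=0x05 x1=0x6d x2=0x4d x3=0x4d x4=0x05 x5=0x41  N=0 Z=0
after  7: x0=0x05 x1=0x3c x2=0x4d x3=0x4d x4=0x05 x5=0x41  N=0 Z=0
after  8: x0=0x05 x1=0x3c x2=0xb8 x3=0x4d x4=0x05 x5=0x41  N=1 Z=0
-- IRQ taken; context saved, return-PC = 9 --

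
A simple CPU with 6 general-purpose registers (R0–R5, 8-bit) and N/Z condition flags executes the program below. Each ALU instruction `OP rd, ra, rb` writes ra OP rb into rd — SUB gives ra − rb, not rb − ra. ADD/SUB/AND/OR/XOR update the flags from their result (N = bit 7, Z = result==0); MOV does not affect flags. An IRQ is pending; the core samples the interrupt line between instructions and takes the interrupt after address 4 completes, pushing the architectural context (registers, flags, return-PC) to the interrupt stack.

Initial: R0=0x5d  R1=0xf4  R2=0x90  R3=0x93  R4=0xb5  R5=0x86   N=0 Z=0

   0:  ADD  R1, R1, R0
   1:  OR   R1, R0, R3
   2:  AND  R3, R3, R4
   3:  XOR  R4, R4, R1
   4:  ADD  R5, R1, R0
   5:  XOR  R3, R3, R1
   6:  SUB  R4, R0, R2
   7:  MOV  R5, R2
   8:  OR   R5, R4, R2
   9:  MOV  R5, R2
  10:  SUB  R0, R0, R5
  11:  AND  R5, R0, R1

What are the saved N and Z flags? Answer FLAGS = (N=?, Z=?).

FLAGS = (N=0, Z=0)

after  0: R0=0x5d R1=0x51 R2=0x90 R3=0x93 R4=0xb5 R5=0x86  N=0 Z=0
after  1: R0=0x5d R1=0xdf R2=0x90 R3=0x93 R4=0xb5 R5=0x86  N=1 Z=0
after  2: R0=0x5d R1=0xdf R2=0x90 R3=0x91 R4=0xb5 R5=0x86  N=1 Z=0
after  3: R0=0x5d R1=0xdf R2=0x90 R3=0x91 R4=0x6a R5=0x86  N=0 Z=0
after  4: R0=0x5d R1=0xdf R2=0x90 R3=0x91 R4=0x6a R5=0x3c  N=0 Z=0
-- IRQ taken; context saved, return-PC = 5 --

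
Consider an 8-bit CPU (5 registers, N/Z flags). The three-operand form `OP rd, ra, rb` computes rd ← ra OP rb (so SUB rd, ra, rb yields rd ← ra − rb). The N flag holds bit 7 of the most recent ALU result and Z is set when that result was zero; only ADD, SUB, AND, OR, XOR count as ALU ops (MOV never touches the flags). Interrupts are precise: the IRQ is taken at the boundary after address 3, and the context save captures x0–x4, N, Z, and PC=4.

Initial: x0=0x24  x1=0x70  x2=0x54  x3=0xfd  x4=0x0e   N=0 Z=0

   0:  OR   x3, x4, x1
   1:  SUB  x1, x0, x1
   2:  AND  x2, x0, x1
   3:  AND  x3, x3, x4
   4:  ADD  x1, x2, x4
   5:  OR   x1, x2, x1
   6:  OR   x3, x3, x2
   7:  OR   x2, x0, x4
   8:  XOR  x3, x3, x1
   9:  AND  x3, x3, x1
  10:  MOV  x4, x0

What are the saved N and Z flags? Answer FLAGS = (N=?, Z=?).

after  0: x0=0x24 x1=0x70 x2=0x54 x3=0x7e x4=0x0e  N=0 Z=0
after  1: x0=0x24 x1=0xb4 x2=0x54 x3=0x7e x4=0x0e  N=1 Z=0
after  2: x0=0x24 x1=0xb4 x2=0x24 x3=0x7e x4=0x0e  N=0 Z=0
after  3: x0=0x24 x1=0xb4 x2=0x24 x3=0x0e x4=0x0e  N=0 Z=0
-- IRQ taken; context saved, return-PC = 4 --

FLAGS = (N=0, Z=0)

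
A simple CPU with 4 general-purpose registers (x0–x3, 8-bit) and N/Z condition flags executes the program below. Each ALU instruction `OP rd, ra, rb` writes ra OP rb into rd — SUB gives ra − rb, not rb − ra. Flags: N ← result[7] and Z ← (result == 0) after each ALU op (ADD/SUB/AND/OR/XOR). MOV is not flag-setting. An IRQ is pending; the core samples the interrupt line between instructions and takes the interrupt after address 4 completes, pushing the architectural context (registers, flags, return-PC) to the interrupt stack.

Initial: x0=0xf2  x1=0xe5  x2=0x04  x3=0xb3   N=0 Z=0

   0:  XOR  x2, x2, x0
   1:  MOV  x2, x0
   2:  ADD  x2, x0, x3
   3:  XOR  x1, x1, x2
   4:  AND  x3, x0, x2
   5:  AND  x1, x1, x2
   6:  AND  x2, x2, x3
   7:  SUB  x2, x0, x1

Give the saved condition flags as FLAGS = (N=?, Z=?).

FLAGS = (N=1, Z=0)

after  0: x0=0xf2 x1=0xe5 x2=0xf6 x3=0xb3  N=1 Z=0
after  1: x0=0xf2 x1=0xe5 x2=0xf2 x3=0xb3  N=1 Z=0
after  2: x0=0xf2 x1=0xe5 x2=0xa5 x3=0xb3  N=1 Z=0
after  3: x0=0xf2 x1=0x40 x2=0xa5 x3=0xb3  N=0 Z=0
after  4: x0=0xf2 x1=0x40 x2=0xa5 x3=0xa0  N=1 Z=0
-- IRQ taken; context saved, return-PC = 5 --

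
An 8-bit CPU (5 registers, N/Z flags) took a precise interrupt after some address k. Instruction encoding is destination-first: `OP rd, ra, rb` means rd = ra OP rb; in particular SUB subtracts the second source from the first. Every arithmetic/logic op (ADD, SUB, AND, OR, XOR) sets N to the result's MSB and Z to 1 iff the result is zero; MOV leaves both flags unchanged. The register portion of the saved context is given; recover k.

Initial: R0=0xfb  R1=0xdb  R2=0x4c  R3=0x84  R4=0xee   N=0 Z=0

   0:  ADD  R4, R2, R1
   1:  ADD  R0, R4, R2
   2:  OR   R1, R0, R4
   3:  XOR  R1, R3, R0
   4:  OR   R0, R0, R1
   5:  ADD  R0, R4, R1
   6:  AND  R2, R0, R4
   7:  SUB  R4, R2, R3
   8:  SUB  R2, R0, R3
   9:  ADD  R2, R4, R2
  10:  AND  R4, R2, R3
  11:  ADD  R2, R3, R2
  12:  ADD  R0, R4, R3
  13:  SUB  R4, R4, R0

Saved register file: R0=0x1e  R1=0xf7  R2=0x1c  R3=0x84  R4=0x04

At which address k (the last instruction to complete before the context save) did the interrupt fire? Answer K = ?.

after  0: R0=0xfb R1=0xdb R2=0x4c R3=0x84 R4=0x27  N=0 Z=0
after  1: R0=0x73 R1=0xdb R2=0x4c R3=0x84 R4=0x27  N=0 Z=0
after  2: R0=0x73 R1=0x77 R2=0x4c R3=0x84 R4=0x27  N=0 Z=0
after  3: R0=0x73 R1=0xf7 R2=0x4c R3=0x84 R4=0x27  N=1 Z=0
after  4: R0=0xf7 R1=0xf7 R2=0x4c R3=0x84 R4=0x27  N=1 Z=0
after  5: R0=0x1e R1=0xf7 R2=0x4c R3=0x84 R4=0x27  N=0 Z=0
after  6: R0=0x1e R1=0xf7 R2=0x06 R3=0x84 R4=0x27  N=0 Z=0
after  7: R0=0x1e R1=0xf7 R2=0x06 R3=0x84 R4=0x82  N=1 Z=0
after  8: R0=0x1e R1=0xf7 R2=0x9a R3=0x84 R4=0x82  N=1 Z=0
after  9: R0=0x1e R1=0xf7 R2=0x1c R3=0x84 R4=0x82  N=0 Z=0
after 10: R0=0x1e R1=0xf7 R2=0x1c R3=0x84 R4=0x04  N=0 Z=0
-- IRQ taken; context saved, return-PC = 11 --

K = 10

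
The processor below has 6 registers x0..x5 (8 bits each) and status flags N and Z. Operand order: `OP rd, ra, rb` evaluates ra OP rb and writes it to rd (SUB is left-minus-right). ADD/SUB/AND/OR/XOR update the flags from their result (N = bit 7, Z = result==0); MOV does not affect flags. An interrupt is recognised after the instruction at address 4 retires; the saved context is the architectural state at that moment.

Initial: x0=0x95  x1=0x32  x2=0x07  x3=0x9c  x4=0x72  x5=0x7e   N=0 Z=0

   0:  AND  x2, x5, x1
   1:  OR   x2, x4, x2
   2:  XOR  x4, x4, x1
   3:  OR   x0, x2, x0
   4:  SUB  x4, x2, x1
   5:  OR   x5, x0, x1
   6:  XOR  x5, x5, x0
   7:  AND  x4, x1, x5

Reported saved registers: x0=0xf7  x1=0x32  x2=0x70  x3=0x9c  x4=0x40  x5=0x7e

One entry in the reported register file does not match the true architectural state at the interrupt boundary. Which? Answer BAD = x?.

after  0: x0=0x95 x1=0x32 x2=0x32 x3=0x9c x4=0x72 x5=0x7e  N=0 Z=0
after  1: x0=0x95 x1=0x32 x2=0x72 x3=0x9c x4=0x72 x5=0x7e  N=0 Z=0
after  2: x0=0x95 x1=0x32 x2=0x72 x3=0x9c x4=0x40 x5=0x7e  N=0 Z=0
after  3: x0=0xf7 x1=0x32 x2=0x72 x3=0x9c x4=0x40 x5=0x7e  N=1 Z=0
after  4: x0=0xf7 x1=0x32 x2=0x72 x3=0x9c x4=0x40 x5=0x7e  N=0 Z=0
-- IRQ taken; context saved, return-PC = 5 --
mismatch: x2: reported 0x70 vs actual 0x72

BAD = x2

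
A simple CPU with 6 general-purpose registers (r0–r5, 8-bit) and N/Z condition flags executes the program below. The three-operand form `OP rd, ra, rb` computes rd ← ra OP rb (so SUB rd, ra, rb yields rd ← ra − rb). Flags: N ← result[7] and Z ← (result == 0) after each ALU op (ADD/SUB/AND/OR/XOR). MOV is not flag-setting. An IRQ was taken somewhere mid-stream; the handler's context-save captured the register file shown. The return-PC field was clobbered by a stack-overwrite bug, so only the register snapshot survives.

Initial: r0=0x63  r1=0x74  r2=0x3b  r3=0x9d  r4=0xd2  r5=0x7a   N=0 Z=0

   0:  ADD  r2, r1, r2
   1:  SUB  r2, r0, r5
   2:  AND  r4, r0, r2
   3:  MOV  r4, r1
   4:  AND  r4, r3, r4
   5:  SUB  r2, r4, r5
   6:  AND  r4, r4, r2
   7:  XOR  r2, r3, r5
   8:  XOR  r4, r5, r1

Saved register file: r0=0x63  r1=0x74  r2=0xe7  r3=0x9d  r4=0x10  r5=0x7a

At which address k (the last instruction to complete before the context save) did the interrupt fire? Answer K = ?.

after  0: r0=0x63 r1=0x74 r2=0xaf r3=0x9d r4=0xd2 r5=0x7a  N=1 Z=0
after  1: r0=0x63 r1=0x74 r2=0xe9 r3=0x9d r4=0xd2 r5=0x7a  N=1 Z=0
after  2: r0=0x63 r1=0x74 r2=0xe9 r3=0x9d r4=0x61 r5=0x7a  N=0 Z=0
after  3: r0=0x63 r1=0x74 r2=0xe9 r3=0x9d r4=0x74 r5=0x7a  N=0 Z=0
after  4: r0=0x63 r1=0x74 r2=0xe9 r3=0x9d r4=0x14 r5=0x7a  N=0 Z=0
after  5: r0=0x63 r1=0x74 r2=0x9a r3=0x9d r4=0x14 r5=0x7a  N=1 Z=0
after  6: r0=0x63 r1=0x74 r2=0x9a r3=0x9d r4=0x10 r5=0x7a  N=0 Z=0
after  7: r0=0x63 r1=0x74 r2=0xe7 r3=0x9d r4=0x10 r5=0x7a  N=1 Z=0
-- IRQ taken; context saved, return-PC = 8 --

K = 7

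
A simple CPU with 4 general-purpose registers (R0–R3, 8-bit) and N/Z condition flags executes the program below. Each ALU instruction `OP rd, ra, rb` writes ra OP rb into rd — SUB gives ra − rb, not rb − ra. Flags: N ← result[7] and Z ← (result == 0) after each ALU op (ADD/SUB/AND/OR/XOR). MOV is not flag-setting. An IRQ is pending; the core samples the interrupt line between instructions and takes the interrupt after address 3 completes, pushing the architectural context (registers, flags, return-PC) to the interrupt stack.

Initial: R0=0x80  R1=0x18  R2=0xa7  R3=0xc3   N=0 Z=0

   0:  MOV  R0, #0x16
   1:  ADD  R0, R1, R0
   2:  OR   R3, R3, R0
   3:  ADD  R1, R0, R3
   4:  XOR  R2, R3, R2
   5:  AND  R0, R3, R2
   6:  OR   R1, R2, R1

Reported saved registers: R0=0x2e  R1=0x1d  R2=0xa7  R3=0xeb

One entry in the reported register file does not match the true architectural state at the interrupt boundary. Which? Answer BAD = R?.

BAD = R3

after  0: R0=0x16 R1=0x18 R2=0xa7 R3=0xc3  N=0 Z=0
after  1: R0=0x2e R1=0x18 R2=0xa7 R3=0xc3  N=0 Z=0
after  2: R0=0x2e R1=0x18 R2=0xa7 R3=0xef  N=1 Z=0
after  3: R0=0x2e R1=0x1d R2=0xa7 R3=0xef  N=0 Z=0
-- IRQ taken; context saved, return-PC = 4 --
mismatch: R3: reported 0xeb vs actual 0xef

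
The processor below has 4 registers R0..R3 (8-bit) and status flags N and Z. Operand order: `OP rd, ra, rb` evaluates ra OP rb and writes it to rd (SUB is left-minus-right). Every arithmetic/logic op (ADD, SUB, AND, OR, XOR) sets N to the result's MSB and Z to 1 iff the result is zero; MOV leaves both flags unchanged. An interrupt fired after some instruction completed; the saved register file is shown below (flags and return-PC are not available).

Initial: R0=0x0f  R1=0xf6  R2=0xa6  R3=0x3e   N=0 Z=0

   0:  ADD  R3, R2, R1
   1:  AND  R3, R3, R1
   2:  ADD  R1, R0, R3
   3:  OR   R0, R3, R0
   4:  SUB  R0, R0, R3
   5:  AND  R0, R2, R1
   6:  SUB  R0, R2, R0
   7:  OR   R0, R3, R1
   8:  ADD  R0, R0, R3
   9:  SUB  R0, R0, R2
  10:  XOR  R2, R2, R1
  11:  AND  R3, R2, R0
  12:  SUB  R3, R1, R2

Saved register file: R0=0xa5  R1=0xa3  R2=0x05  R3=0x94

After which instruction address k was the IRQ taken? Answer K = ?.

K = 10

after  0: R0=0x0f R1=0xf6 R2=0xa6 R3=0x9c  N=1 Z=0
after  1: R0=0x0f R1=0xf6 R2=0xa6 R3=0x94  N=1 Z=0
after  2: R0=0x0f R1=0xa3 R2=0xa6 R3=0x94  N=1 Z=0
after  3: R0=0x9f R1=0xa3 R2=0xa6 R3=0x94  N=1 Z=0
after  4: R0=0x0b R1=0xa3 R2=0xa6 R3=0x94  N=0 Z=0
after  5: R0=0xa2 R1=0xa3 R2=0xa6 R3=0x94  N=1 Z=0
after  6: R0=0x04 R1=0xa3 R2=0xa6 R3=0x94  N=0 Z=0
after  7: R0=0xb7 R1=0xa3 R2=0xa6 R3=0x94  N=1 Z=0
after  8: R0=0x4b R1=0xa3 R2=0xa6 R3=0x94  N=0 Z=0
after  9: R0=0xa5 R1=0xa3 R2=0xa6 R3=0x94  N=1 Z=0
after 10: R0=0xa5 R1=0xa3 R2=0x05 R3=0x94  N=0 Z=0
-- IRQ taken; context saved, return-PC = 11 --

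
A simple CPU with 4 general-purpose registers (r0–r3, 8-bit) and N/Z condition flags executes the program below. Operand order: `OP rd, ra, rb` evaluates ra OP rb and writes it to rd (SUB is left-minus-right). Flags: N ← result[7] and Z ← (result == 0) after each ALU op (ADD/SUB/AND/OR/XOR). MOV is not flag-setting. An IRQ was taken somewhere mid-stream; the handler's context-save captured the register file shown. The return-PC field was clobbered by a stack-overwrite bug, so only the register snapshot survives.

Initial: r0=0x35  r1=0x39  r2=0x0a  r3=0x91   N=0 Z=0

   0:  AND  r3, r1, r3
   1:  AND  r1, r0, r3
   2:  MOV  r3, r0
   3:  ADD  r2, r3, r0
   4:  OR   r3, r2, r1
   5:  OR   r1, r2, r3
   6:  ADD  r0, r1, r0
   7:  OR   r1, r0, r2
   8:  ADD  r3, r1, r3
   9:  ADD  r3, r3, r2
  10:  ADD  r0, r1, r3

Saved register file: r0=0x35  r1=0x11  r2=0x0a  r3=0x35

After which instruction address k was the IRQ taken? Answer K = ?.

K = 2

after  0: r0=0x35 r1=0x39 r2=0x0a r3=0x11  N=0 Z=0
after  1: r0=0x35 r1=0x11 r2=0x0a r3=0x11  N=0 Z=0
after  2: r0=0x35 r1=0x11 r2=0x0a r3=0x35  N=0 Z=0
-- IRQ taken; context saved, return-PC = 3 --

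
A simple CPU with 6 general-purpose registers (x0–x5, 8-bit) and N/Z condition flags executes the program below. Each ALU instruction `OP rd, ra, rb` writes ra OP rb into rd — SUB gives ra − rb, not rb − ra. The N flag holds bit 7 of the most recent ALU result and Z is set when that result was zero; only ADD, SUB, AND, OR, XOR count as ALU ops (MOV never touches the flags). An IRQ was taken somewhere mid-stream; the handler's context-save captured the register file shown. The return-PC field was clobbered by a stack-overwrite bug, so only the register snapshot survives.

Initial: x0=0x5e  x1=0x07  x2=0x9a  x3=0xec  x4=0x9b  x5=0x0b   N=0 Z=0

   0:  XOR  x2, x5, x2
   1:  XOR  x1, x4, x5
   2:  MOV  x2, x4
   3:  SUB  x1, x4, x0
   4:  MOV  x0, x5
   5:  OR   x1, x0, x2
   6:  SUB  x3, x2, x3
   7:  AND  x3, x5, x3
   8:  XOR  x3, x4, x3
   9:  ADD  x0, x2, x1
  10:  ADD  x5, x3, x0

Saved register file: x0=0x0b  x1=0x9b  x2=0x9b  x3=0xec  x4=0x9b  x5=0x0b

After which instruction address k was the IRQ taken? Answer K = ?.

after  0: x0=0x5e x1=0x07 x2=0x91 x3=0xec x4=0x9b x5=0x0b  N=1 Z=0
after  1: x0=0x5e x1=0x90 x2=0x91 x3=0xec x4=0x9b x5=0x0b  N=1 Z=0
after  2: x0=0x5e x1=0x90 x2=0x9b x3=0xec x4=0x9b x5=0x0b  N=1 Z=0
after  3: x0=0x5e x1=0x3d x2=0x9b x3=0xec x4=0x9b x5=0x0b  N=0 Z=0
after  4: x0=0x0b x1=0x3d x2=0x9b x3=0xec x4=0x9b x5=0x0b  N=0 Z=0
after  5: x0=0x0b x1=0x9b x2=0x9b x3=0xec x4=0x9b x5=0x0b  N=1 Z=0
-- IRQ taken; context saved, return-PC = 6 --

K = 5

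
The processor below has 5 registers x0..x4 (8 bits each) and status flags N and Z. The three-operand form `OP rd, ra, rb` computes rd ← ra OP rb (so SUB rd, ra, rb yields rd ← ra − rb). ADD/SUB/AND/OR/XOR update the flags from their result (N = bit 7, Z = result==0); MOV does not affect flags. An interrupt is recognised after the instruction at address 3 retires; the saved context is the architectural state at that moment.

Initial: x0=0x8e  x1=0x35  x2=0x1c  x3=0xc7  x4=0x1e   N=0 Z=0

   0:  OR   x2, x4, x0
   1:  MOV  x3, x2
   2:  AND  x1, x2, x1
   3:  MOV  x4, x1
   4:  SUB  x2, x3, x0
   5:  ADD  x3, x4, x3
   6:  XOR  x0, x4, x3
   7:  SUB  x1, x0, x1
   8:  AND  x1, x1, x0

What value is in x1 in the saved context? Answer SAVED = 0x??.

SAVED = 0x14

after  0: x0=0x8e x1=0x35 x2=0x9e x3=0xc7 x4=0x1e  N=1 Z=0
after  1: x0=0x8e x1=0x35 x2=0x9e x3=0x9e x4=0x1e  N=1 Z=0
after  2: x0=0x8e x1=0x14 x2=0x9e x3=0x9e x4=0x1e  N=0 Z=0
after  3: x0=0x8e x1=0x14 x2=0x9e x3=0x9e x4=0x14  N=0 Z=0
-- IRQ taken; context saved, return-PC = 4 --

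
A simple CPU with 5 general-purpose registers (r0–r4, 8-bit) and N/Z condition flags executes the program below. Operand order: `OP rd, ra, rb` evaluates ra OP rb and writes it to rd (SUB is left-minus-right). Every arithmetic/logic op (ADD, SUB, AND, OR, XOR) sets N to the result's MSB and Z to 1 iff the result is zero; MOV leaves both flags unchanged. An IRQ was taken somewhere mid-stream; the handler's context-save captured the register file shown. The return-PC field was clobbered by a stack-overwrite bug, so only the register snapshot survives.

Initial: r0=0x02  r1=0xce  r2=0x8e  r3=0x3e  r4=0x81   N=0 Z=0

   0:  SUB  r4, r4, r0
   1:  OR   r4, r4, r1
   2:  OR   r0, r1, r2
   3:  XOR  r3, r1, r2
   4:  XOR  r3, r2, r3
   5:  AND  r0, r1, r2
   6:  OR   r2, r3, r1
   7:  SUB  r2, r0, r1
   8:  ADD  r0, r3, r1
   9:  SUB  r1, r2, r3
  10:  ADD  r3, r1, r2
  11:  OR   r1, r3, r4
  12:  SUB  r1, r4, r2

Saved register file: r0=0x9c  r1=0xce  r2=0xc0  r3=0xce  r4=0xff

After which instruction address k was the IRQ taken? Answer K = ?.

after  0: r0=0x02 r1=0xce r2=0x8e r3=0x3e r4=0x7f  N=0 Z=0
after  1: r0=0x02 r1=0xce r2=0x8e r3=0x3e r4=0xff  N=1 Z=0
after  2: r0=0xce r1=0xce r2=0x8e r3=0x3e r4=0xff  N=1 Z=0
after  3: r0=0xce r1=0xce r2=0x8e r3=0x40 r4=0xff  N=0 Z=0
after  4: r0=0xce r1=0xce r2=0x8e r3=0xce r4=0xff  N=1 Z=0
after  5: r0=0x8e r1=0xce r2=0x8e r3=0xce r4=0xff  N=1 Z=0
after  6: r0=0x8e r1=0xce r2=0xce r3=0xce r4=0xff  N=1 Z=0
after  7: r0=0x8e r1=0xce r2=0xc0 r3=0xce r4=0xff  N=1 Z=0
after  8: r0=0x9c r1=0xce r2=0xc0 r3=0xce r4=0xff  N=1 Z=0
-- IRQ taken; context saved, return-PC = 9 --

K = 8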